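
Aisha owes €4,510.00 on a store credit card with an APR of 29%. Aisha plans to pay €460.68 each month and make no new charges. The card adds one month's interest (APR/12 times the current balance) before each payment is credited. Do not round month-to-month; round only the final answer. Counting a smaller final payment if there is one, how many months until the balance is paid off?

12 months

Monthly rate r = 29%/12 = 2.41667% = 0.0241667.
Recurrence: B ← B·(1+r) − €460.68.
Month 1: interest €108.99; balance after payment €4,158.31.
Month 2: interest €100.49; balance after payment €3,798.12.
Closed form: n = −ln(1 − rB₀/P)/ln(1+r) = −ln(0.76341)/ln(1.02417) ≈ 11.305, so the balance reaches zero during payment 12.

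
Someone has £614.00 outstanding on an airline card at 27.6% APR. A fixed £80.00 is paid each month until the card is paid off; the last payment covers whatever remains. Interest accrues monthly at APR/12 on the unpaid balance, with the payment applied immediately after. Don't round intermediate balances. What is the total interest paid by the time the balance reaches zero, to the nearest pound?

£70

Monthly rate r = 27.6%/12 = 2.3% = 0.023.
Payoff takes n = ⌈−ln(1 − rB₀/P)/ln(1+r)⌉ = ⌈8.541⌉ = 9 payments; the last is £43.52.
Total paid = 8·£80.00 + £43.52 = £683.52.
Total interest = total paid − principal = £683.52 − £614.00 = £69.52.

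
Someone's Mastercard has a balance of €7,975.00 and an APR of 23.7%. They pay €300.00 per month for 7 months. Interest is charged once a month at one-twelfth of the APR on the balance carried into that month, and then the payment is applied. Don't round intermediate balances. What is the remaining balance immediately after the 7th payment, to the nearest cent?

Monthly rate r = 23.7%/12 = 1.975% = 0.01975.
Each month: B ← B·(1+r) − €300.00.
Month 1: interest €157.51; balance after payment €7,832.51.
Month 2: interest €154.69; balance after payment €7,687.20.
Month 3: interest €151.82; balance after payment €7,539.02.
Month 4: interest €148.90; balance after payment €7,387.92.
Month 5: interest €145.91; balance after payment €7,233.83.
Month 6: interest €142.87; balance after payment €7,076.70.
Month 7: interest €139.76; balance after payment €6,916.46.

€6,916.46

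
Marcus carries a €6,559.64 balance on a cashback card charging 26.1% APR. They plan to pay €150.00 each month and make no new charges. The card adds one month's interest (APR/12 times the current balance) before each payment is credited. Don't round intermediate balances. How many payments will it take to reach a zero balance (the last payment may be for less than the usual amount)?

Monthly rate r = 26.1%/12 = 2.175% = 0.02175.
Recurrence: B ← B·(1+r) − €150.00.
Month 1: interest €142.67; balance after payment €6,552.31.
Month 2: interest €142.51; balance after payment €6,544.82.
Closed form: n = −ln(1 − rB₀/P)/ln(1+r) = −ln(0.048852)/ln(1.02175) ≈ 140.307, so the balance reaches zero during payment 141.

141 payments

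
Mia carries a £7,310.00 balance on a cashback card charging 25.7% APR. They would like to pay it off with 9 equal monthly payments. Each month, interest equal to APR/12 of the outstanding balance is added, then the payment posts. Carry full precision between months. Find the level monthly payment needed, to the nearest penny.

£901.65

Monthly rate r = 25.7%/12 = 2.14167% = 0.0214167.
Level-payment amortization: P = B₀·r / (1 − (1+r)^(−n)) = 7310.00·0.0214167 / (1 − 1.02142^(−9)).
Denominator 1 − (1+r)^(−9) = 0.173631908.
P = 156.556 / 0.173631908 ≈ 901.65.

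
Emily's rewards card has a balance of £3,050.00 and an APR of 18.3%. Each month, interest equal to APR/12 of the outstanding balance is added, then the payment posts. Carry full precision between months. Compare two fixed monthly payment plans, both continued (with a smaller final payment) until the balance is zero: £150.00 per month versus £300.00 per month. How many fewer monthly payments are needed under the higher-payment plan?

Monthly rate r = 18.3%/12 = 1.525% = 0.01525.
At £150.00/mo: n = ⌈−ln(1 − rB₀/P)/ln(1+r)⌉ = 25 payments (last £79.05); total interest = total paid − £3,050.00 = £629.05.
At £300.00/mo: 12 payments (last £39.59); total interest £289.59.
Payments saved = 25 − 12 = 13.

13 fewer payments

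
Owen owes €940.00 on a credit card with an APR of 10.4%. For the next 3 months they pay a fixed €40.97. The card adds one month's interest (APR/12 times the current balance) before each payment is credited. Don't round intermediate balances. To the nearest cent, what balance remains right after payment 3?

€840.67

Monthly rate r = 10.4%/12 = 0.866667% = 0.00866667.
Each month: B ← B·(1+r) − €40.97.
Month 1: interest €8.15; balance after payment €907.18.
Month 2: interest €7.86; balance after payment €874.07.
Month 3: interest €7.58; balance after payment €840.67.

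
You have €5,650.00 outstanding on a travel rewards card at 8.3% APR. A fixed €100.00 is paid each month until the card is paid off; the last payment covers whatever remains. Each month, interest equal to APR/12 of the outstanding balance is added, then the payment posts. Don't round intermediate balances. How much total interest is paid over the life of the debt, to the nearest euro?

€1,540

Monthly rate r = 8.3%/12 = 0.691667% = 0.00691667.
Payoff takes n = ⌈−ln(1 − rB₀/P)/ln(1+r)⌉ = ⌈71.900⌉ = 72 payments; the last is €90.01.
Total paid = 71·€100.00 + €90.01 = €7,190.01.
Total interest = total paid − principal = €7,190.01 − €5,650.00 = €1,540.01.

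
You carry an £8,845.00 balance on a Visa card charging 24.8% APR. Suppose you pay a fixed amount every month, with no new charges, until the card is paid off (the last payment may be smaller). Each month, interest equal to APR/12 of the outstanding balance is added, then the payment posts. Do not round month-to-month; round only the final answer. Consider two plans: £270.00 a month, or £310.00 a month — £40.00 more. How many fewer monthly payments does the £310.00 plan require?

Monthly rate r = 24.8%/12 = 2.06667% = 0.0206667.
At £270.00/mo: n = ⌈−ln(1 − rB₀/P)/ln(1+r)⌉ = 56 payments (last £67.82); total interest = total paid − £8,845.00 = £6,072.82.
At £310.00/mo: 44 payments (last £170.17); total interest £4,655.17.
Payments saved = 56 − 44 = 12.

12 fewer payments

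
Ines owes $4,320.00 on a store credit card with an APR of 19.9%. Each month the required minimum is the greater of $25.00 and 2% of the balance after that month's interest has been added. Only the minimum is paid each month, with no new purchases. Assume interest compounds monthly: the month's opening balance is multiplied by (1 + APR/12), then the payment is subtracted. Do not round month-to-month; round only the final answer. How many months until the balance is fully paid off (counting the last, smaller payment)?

438 months

Monthly rate r = 19.9%/12 = 1.65833% = 0.0165833.
While 2% of the post-interest balance exceeds $25.00, each month B ← (B·(1+r))·(1 − 0.02), i.e. B shrinks by the factor (1+r)·0.98 = 0.99625.
This holds for months 1–335. Entering month 336 the balance is $1,227.78; 2% of the post-interest balance is now below $25.00, so the flat $25.00 minimum applies from here.
From month 336 a fixed $25.00 at rate r clears $1,227.78 in 103 more payments. Total: 335 + 103 = 438 months.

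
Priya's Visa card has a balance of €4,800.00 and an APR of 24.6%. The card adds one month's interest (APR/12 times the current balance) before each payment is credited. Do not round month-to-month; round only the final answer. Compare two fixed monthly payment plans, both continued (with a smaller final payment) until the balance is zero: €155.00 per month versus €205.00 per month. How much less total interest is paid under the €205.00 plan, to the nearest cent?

€1,088.79

Monthly rate r = 24.6%/12 = 2.05% = 0.0205.
At €155.00/mo: n = ⌈−ln(1 − rB₀/P)/ln(1+r)⌉ = 50 payments (last €100.22); total interest = total paid − €4,800.00 = €2,895.22.
At €205.00/mo: 33 payments (last €46.43); total interest €1,806.43.
Interest saved = €2,895.22 − €1,806.43 = €1,088.79.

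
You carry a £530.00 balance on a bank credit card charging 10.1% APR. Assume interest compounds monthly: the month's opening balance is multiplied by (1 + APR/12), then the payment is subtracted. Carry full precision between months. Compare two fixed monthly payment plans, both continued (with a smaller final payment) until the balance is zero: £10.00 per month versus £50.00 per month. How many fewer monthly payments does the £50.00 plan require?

59 fewer payments

Monthly rate r = 10.1%/12 = 0.841667% = 0.00841667.
At £10.00/mo: n = ⌈−ln(1 − rB₀/P)/ln(1+r)⌉ = 71 payments (last £4.83); total interest = total paid − £530.00 = £174.83.
At £50.00/mo: 12 payments (last £7.51); total interest £27.51.
Payments saved = 71 − 12 = 59.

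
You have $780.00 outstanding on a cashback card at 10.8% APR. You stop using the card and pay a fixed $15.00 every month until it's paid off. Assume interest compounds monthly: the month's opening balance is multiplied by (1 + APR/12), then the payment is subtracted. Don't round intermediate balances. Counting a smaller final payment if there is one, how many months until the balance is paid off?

Monthly rate r = 10.8%/12 = 0.9% = 0.009.
Recurrence: B ← B·(1+r) − $15.00.
Month 1: interest $7.02; balance after payment $772.02.
Month 2: interest $6.95; balance after payment $763.97.
Closed form: n = −ln(1 − rB₀/P)/ln(1+r) = −ln(0.532)/ln(1.009) ≈ 70.439, so the balance reaches zero during payment 71.

71 payments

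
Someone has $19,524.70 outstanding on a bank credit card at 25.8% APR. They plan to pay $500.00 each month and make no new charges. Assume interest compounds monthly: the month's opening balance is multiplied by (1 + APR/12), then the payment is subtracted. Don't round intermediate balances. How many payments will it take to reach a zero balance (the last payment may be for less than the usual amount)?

Monthly rate r = 25.8%/12 = 2.15% = 0.0215.
Recurrence: B ← B·(1+r) − $500.00.
Month 1: interest $419.78; balance after payment $19,444.48.
Month 2: interest $418.06; balance after payment $19,362.54.
Closed form: n = −ln(1 − rB₀/P)/ln(1+r) = −ln(0.16044)/ln(1.0215) ≈ 86.021, so the balance reaches zero during payment 87.

87 payments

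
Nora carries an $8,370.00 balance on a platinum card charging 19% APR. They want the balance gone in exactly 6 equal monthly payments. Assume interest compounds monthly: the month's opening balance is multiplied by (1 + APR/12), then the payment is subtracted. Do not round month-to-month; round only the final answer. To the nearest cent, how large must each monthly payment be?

$1,473.32

Monthly rate r = 19%/12 = 1.58333% = 0.0158333.
Level-payment amortization: P = B₀·r / (1 − (1+r)^(−n)) = 8370.00·0.0158333 / (1 − 1.01583^(−6)).
Denominator 1 − (1+r)^(−6) = 0.0899500239.
P = 132.525 / 0.0899500239 ≈ 1473.32.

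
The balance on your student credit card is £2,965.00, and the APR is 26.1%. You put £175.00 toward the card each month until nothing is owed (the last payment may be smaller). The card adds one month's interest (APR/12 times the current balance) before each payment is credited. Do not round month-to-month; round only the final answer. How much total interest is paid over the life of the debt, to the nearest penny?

£774.00

Monthly rate r = 26.1%/12 = 2.175% = 0.02175.
Payoff takes n = ⌈−ln(1 − rB₀/P)/ln(1+r)⌉ = ⌈21.363⌉ = 22 payments; the last is £64.00.
Total paid = 21·£175.00 + £64.00 = £3,739.00.
Total interest = total paid − principal = £3,739.00 − £2,965.00 = £774.00.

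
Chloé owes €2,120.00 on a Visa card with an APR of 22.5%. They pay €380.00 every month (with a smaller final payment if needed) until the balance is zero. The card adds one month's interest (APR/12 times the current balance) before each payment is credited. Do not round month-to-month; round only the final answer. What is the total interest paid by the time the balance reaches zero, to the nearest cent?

€140.38

Monthly rate r = 22.5%/12 = 1.875% = 0.01875.
Payoff takes n = ⌈−ln(1 − rB₀/P)/ln(1+r)⌉ = ⌈5.948⌉ = 6 payments; the last is €360.38.
Total paid = 5·€380.00 + €360.38 = €2,260.38.
Total interest = total paid − principal = €2,260.38 − €2,120.00 = €140.38.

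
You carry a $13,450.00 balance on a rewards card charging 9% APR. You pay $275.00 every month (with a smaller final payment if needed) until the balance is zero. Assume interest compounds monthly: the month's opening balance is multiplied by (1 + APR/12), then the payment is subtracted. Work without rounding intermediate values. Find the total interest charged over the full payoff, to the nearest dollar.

$3,369

Monthly rate r = 9%/12 = 0.75% = 0.0075.
Payoff takes n = ⌈−ln(1 − rB₀/P)/ln(1+r)⌉ = ⌈61.161⌉ = 62 payments; the last is $44.48.
Total paid = 61·$275.00 + $44.48 = $16,819.48.
Total interest = total paid − principal = $16,819.48 − $13,450.00 = $3,369.48.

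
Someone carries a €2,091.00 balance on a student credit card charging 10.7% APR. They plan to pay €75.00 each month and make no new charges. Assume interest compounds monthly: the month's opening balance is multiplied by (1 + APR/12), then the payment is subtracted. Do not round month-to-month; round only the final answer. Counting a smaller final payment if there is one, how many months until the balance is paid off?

Monthly rate r = 10.7%/12 = 0.891667% = 0.00891667.
Recurrence: B ← B·(1+r) − €75.00.
Month 1: interest €18.64; balance after payment €2,034.64.
Month 2: interest €18.14; balance after payment €1,977.79.
Closed form: n = −ln(1 − rB₀/P)/ln(1+r) = −ln(0.7514)/ln(1.00892) ≈ 32.196, so the balance reaches zero during payment 33.

33 payments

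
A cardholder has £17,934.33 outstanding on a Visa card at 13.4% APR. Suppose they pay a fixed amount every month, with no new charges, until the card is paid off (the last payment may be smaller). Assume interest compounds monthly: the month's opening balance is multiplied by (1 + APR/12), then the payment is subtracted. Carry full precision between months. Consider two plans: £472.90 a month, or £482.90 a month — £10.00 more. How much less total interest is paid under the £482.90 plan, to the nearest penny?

£160.69

Monthly rate r = 13.4%/12 = 1.11667% = 0.0111667.
At £472.90/mo: n = ⌈−ln(1 − rB₀/P)/ln(1+r)⌉ = 50 payments (last £282.63); total interest = total paid − £17,934.33 = £5,520.40.
At £482.90/mo: 49 payments (last £114.84); total interest £5,359.71.
Interest saved = £5,520.40 − £5,359.71 = £160.69.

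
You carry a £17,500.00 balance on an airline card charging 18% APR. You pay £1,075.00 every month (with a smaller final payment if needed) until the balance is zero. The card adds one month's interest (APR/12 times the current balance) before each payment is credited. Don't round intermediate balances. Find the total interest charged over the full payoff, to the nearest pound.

£2,715

Monthly rate r = 18%/12 = 1.5% = 0.015.
Payoff takes n = ⌈−ln(1 − rB₀/P)/ln(1+r)⌉ = ⌈18.804⌉ = 19 payments; the last is £865.17.
Total paid = 18·£1,075.00 + £865.17 = £20,215.17.
Total interest = total paid − principal = £20,215.17 − £17,500.00 = £2,715.17.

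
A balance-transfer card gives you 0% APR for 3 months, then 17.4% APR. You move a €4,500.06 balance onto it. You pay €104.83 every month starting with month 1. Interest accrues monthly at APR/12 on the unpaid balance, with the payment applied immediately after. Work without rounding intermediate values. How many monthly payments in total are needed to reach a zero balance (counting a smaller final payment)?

64 months

Promo months 1–3 at r₀ = 0%/12 = 0; months 4+ at r₁ = 17.4%/12 = 0.0145.
After month 3 (no interest yet): B = €4,500.06 − 3·€104.83 = €4,185.57.
Then at r₁ with €104.83/mo: n₂ = −ln(1 − r₁·B/P)/ln(1+r₁) ≈ 60.09 → 61 more payments.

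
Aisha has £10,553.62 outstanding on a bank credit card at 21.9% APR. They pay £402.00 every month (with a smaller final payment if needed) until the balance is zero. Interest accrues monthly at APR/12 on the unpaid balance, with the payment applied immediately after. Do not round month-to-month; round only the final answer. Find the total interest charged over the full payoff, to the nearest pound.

Monthly rate r = 21.9%/12 = 1.825% = 0.01825.
Payoff takes n = ⌈−ln(1 − rB₀/P)/ln(1+r)⌉ = ⌈36.063⌉ = 37 payments; the last is £25.69.
Total paid = 36·£402.00 + £25.69 = £14,497.69.
Total interest = total paid − principal = £14,497.69 − £10,553.62 = £3,944.07.

£3,944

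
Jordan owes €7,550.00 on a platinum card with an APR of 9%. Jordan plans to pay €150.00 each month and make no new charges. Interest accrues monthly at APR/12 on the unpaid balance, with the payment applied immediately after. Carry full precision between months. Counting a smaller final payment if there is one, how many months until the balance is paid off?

Monthly rate r = 9%/12 = 0.75% = 0.0075.
Recurrence: B ← B·(1+r) − €150.00.
Month 1: interest €56.62; balance after payment €7,456.62.
Month 2: interest €55.92; balance after payment €7,362.55.
Closed form: n = −ln(1 − rB₀/P)/ln(1+r) = −ln(0.6225)/ln(1.0075) ≈ 63.438, so the balance reaches zero during payment 64.

64 payments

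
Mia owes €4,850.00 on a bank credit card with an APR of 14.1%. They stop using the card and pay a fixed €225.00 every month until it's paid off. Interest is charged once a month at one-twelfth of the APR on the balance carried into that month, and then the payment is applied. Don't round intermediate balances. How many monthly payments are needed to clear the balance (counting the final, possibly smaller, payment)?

Monthly rate r = 14.1%/12 = 1.175% = 0.01175.
Recurrence: B ← B·(1+r) − €225.00.
Month 1: interest €56.99; balance after payment €4,681.99.
Month 2: interest €55.01; balance after payment €4,512.00.
Closed form: n = −ln(1 − rB₀/P)/ln(1+r) = −ln(0.74672)/ln(1.01175) ≈ 25.002, so the balance reaches zero during payment 26.

26 months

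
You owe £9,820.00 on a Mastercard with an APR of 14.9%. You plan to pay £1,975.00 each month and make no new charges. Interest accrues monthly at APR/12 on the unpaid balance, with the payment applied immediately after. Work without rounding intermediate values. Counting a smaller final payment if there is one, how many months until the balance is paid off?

6 months

Monthly rate r = 14.9%/12 = 1.24167% = 0.0124167.
Recurrence: B ← B·(1+r) − £1,975.00.
Month 1: interest £121.93; balance after payment £7,966.93.
Month 2: interest £98.92; balance after payment £6,090.85.
Month 3: interest £75.63; balance after payment £4,191.48.
Month 4: interest £52.04; balance after payment £2,268.53.
Month 5: interest £28.17; balance after payment £321.69.
Month 6: interest £3.99; balance after payment £0.00.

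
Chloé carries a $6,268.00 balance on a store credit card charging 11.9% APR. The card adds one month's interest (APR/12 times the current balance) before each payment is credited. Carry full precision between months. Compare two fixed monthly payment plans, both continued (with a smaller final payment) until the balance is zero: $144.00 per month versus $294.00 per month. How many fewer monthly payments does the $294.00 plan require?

33 fewer payments

Monthly rate r = 11.9%/12 = 0.991667% = 0.00991667.
At $144.00/mo: n = ⌈−ln(1 − rB₀/P)/ln(1+r)⌉ = 58 payments (last $37.39); total interest = total paid − $6,268.00 = $1,977.39.
At $294.00/mo: 25 payments (last $20.79); total interest $808.79.
Payments saved = 58 − 25 = 33.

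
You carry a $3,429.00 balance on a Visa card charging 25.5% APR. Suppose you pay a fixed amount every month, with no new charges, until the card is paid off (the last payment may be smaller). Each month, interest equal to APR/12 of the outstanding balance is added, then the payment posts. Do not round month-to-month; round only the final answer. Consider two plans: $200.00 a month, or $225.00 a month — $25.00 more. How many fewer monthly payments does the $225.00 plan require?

Monthly rate r = 25.5%/12 = 2.125% = 0.02125.
At $200.00/mo: n = ⌈−ln(1 − rB₀/P)/ln(1+r)⌉ = 22 payments (last $109.93); total interest = total paid − $3,429.00 = $880.93.
At $225.00/mo: 19 payments (last $138.04); total interest $759.04.
Payments saved = 22 − 19 = 3.

3 fewer payments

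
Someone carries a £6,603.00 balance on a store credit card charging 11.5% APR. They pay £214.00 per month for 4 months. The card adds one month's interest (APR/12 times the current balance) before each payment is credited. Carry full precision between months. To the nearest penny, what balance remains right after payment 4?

£5,991.39

Monthly rate r = 11.5%/12 = 0.958333% = 0.00958333.
Each month: B ← B·(1+r) − £214.00.
Month 1: interest £63.28; balance after payment £6,452.28.
Month 2: interest £61.83; balance after payment £6,300.11.
Month 3: interest £60.38; balance after payment £6,146.49.
Month 4: interest £58.90; balance after payment £5,991.39.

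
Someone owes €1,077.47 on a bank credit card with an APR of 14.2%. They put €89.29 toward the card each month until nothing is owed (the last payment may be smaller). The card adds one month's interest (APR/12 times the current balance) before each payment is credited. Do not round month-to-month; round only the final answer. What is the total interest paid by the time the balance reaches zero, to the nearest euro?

Monthly rate r = 14.2%/12 = 1.18333% = 0.0118333.
Payoff takes n = ⌈−ln(1 − rB₀/P)/ln(1+r)⌉ = ⌈13.097⌉ = 14 payments; the last is €8.75.
Total paid = 13·€89.29 + €8.75 = €1,169.52.
Total interest = total paid − principal = €1,169.52 − €1,077.47 = €92.05.

€92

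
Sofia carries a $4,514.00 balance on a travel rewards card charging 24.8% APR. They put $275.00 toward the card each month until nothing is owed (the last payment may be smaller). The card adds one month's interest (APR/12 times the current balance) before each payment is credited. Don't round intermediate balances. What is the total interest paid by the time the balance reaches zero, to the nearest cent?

$1,056.92

Monthly rate r = 24.8%/12 = 2.06667% = 0.0206667.
Payoff takes n = ⌈−ln(1 − rB₀/P)/ln(1+r)⌉ = ⌈20.256⌉ = 21 payments; the last is $70.92.
Total paid = 20·$275.00 + $70.92 = $5,570.92.
Total interest = total paid − principal = $5,570.92 − $4,514.00 = $1,056.92.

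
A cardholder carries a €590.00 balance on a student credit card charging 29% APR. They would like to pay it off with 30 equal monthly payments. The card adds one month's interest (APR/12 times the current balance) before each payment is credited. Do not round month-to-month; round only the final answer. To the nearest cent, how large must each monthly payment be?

Monthly rate r = 29%/12 = 2.41667% = 0.0241667.
Level-payment amortization: P = B₀·r / (1 − (1+r)^(−n)) = 590.00·0.0241667 / (1 − 1.02417^(−30)).
Denominator 1 − (1+r)^(−30) = 0.511481635.
P = 14.2583 / 0.511481635 ≈ 27.88.

€27.88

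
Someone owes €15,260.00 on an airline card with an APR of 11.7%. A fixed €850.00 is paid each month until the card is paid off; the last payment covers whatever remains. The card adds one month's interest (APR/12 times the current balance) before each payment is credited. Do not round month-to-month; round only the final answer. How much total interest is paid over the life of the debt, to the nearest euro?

Monthly rate r = 11.7%/12 = 0.975% = 0.00975.
Payoff takes n = ⌈−ln(1 − rB₀/P)/ln(1+r)⌉ = ⌈19.832⌉ = 20 payments; the last is €707.46.
Total paid = 19·€850.00 + €707.46 = €16,857.46.
Total interest = total paid − principal = €16,857.46 − €15,260.00 = €1,597.46.

€1,597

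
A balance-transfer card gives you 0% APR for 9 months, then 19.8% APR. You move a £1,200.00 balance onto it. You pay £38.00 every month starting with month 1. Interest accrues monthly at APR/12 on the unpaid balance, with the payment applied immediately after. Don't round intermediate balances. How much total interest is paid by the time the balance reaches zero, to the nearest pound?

Promo months 1–9 at r₀ = 0%/12 = 0; months 10+ at r₁ = 19.8%/12 = 0.0165.
After month 9 (no interest yet): B = £1,200.00 − 9·£38.00 = £858.00.
Then at r₁ with £38.00/mo: n₂ = −ln(1 − r₁·B/P)/ln(1+r₁) ≈ 28.48 → 29 more payments.
Total paid = 37·£38.00 + £18.34 = £1,424.34; interest = £1,424.34 − £1,200.00 = £224.34.

£224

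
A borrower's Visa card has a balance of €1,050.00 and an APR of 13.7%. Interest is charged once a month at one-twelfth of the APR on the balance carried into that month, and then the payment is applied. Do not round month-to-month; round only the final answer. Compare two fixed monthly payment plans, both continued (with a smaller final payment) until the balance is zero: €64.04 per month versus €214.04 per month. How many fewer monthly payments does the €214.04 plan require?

13 fewer payments

Monthly rate r = 13.7%/12 = 1.14167% = 0.0114167.
At €64.04/mo: n = ⌈−ln(1 − rB₀/P)/ln(1+r)⌉ = 19 payments (last €16.54); total interest = total paid − €1,050.00 = €119.26.
At €214.04/mo: 6 payments (last €16.59); total interest €36.79.
Payments saved = 19 − 6 = 13.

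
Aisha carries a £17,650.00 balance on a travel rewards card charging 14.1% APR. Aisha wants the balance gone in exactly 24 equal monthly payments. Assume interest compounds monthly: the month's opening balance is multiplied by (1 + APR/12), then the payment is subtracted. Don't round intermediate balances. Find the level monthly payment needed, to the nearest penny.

£848.26

Monthly rate r = 14.1%/12 = 1.175% = 0.01175.
Level-payment amortization: P = B₀·r / (1 − (1+r)^(−n)) = 17650.00·0.01175 / (1 − 1.01175^(−24)).
Denominator 1 − (1+r)^(−24) = 0.244485356.
P = 207.387 / 0.244485356 ≈ 848.26.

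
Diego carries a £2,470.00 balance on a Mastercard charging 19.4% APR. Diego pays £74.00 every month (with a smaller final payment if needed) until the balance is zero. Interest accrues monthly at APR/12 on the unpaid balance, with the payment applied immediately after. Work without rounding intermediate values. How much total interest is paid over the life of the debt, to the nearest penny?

£1,109.37

Monthly rate r = 19.4%/12 = 1.61667% = 0.0161667.
Payoff takes n = ⌈−ln(1 − rB₀/P)/ln(1+r)⌉ = ⌈48.368⌉ = 49 payments; the last is £27.37.
Total paid = 48·£74.00 + £27.37 = £3,579.37.
Total interest = total paid − principal = £3,579.37 − £2,470.00 = £1,109.37.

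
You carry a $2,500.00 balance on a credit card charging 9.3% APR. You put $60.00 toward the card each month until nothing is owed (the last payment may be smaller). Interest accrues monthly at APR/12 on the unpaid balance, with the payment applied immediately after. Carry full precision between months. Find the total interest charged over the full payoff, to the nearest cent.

$530.79

Monthly rate r = 9.3%/12 = 0.775% = 0.00775.
Payoff takes n = ⌈−ln(1 − rB₀/P)/ln(1+r)⌉ = ⌈50.512⌉ = 51 payments; the last is $30.79.
Total paid = 50·$60.00 + $30.79 = $3,030.79.
Total interest = total paid − principal = $3,030.79 − $2,500.00 = $530.79.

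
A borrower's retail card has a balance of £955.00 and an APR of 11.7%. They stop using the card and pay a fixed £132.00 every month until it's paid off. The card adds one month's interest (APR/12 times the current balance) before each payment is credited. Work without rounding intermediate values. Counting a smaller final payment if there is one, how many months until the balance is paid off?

Monthly rate r = 11.7%/12 = 0.975% = 0.00975.
Recurrence: B ← B·(1+r) − £132.00.
Month 1: interest £9.31; balance after payment £832.31.
Month 2: interest £8.12; balance after payment £708.43.
Closed form: n = −ln(1 − rB₀/P)/ln(1+r) = −ln(0.92946)/ln(1.00975) ≈ 7.539, so the balance reaches zero during payment 8.

8 months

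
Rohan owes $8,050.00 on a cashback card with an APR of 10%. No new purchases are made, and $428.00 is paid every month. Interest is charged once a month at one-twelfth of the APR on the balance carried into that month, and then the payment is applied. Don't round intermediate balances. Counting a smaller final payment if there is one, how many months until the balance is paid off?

Monthly rate r = 10%/12 = 0.833333% = 0.00833333.
Recurrence: B ← B·(1+r) − $428.00.
Month 1: interest $67.08; balance after payment $7,689.08.
Month 2: interest $64.08; balance after payment $7,325.16.
Closed form: n = −ln(1 − rB₀/P)/ln(1+r) = −ln(0.84326)/ln(1.00833) ≈ 20.542, so the balance reaches zero during payment 21.

21 months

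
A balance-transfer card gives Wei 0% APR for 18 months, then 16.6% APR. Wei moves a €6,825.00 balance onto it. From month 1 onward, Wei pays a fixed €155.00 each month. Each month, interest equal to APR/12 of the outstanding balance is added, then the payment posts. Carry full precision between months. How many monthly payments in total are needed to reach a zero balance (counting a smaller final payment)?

Promo months 1–18 at r₀ = 0%/12 = 0; months 19+ at r₁ = 16.6%/12 = 0.0138333.
After month 18 (no interest yet): B = €6,825.00 − 18·€155.00 = €4,035.00.
Then at r₁ with €155.00/mo: n₂ = −ln(1 − r₁·B/P)/ln(1+r₁) ≈ 32.50 → 33 more payments.

51 months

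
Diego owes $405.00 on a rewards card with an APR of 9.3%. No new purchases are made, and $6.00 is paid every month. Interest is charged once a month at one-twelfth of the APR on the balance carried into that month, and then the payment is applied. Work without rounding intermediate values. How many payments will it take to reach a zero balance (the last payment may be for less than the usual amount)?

96 payments

Monthly rate r = 9.3%/12 = 0.775% = 0.00775.
Recurrence: B ← B·(1+r) − $6.00.
Month 1: interest $3.14; balance after payment $402.14.
Month 2: interest $3.12; balance after payment $399.26.
Closed form: n = −ln(1 − rB₀/P)/ln(1+r) = −ln(0.47687)/ln(1.00775) ≈ 95.918, so the balance reaches zero during payment 96.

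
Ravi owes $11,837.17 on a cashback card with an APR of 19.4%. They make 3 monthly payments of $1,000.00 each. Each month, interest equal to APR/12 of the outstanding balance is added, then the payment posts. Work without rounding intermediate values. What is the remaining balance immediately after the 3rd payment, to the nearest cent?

Monthly rate r = 19.4%/12 = 1.61667% = 0.0161667.
Each month: B ← B·(1+r) − $1,000.00.
Month 1: interest $191.37; balance after payment $11,028.54.
Month 2: interest $178.29; balance after payment $10,206.83.
Month 3: interest $165.01; balance after payment $9,371.84.

$9,371.84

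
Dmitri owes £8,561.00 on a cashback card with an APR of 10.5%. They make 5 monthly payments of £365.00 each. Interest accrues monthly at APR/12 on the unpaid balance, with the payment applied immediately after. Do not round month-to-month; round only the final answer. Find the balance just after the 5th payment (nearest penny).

Monthly rate r = 10.5%/12 = 0.875% = 0.00875.
Each month: B ← B·(1+r) − £365.00.
Month 1: interest £74.91; balance after payment £8,270.91.
Month 2: interest £72.37; balance after payment £7,978.28.
Month 3: interest £69.81; balance after payment £7,683.09.
Month 4: interest £67.23; balance after payment £7,385.32.
Month 5: interest £64.62; balance after payment £7,084.94.

£7,084.94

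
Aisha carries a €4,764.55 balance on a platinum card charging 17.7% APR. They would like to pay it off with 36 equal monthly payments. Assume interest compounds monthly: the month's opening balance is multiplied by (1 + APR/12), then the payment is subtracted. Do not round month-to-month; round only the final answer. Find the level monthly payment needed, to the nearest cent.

€171.53

Monthly rate r = 17.7%/12 = 1.475% = 0.01475.
Level-payment amortization: P = B₀·r / (1 − (1+r)^(−n)) = 4764.55·0.01475 / (1 − 1.01475^(−36)).
Denominator 1 − (1+r)^(−36) = 0.409698563.
P = 70.2771 / 0.409698563 ≈ 171.53.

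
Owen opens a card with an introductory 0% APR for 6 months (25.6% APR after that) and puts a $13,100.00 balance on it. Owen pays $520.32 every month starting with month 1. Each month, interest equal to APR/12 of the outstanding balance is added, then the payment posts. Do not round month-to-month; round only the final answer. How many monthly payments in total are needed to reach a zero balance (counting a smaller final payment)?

Promo months 1–6 at r₀ = 0%/12 = 0; months 7+ at r₁ = 25.6%/12 = 0.0213333.
After month 6 (no interest yet): B = $13,100.00 − 6·$520.32 = $9,978.08.
Then at r₁ with $520.32/mo: n₂ = −ln(1 − r₁·B/P)/ln(1+r₁) ≈ 24.92 → 25 more payments.

31 payments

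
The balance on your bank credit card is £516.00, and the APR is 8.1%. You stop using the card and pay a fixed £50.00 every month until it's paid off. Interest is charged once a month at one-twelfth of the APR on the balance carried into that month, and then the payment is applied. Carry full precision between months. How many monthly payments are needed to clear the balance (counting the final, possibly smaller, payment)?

11 months

Monthly rate r = 8.1%/12 = 0.675% = 0.00675.
Recurrence: B ← B·(1+r) − £50.00.
Month 1: interest £3.48; balance after payment £469.48.
Month 2: interest £3.17; balance after payment £422.65.
Closed form: n = −ln(1 − rB₀/P)/ln(1+r) = −ln(0.93034)/ln(1.00675) ≈ 10.733, so the balance reaches zero during payment 11.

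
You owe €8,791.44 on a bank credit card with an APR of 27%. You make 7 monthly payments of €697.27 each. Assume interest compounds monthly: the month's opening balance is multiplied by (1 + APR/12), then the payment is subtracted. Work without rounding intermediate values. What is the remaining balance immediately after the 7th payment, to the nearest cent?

€5,050.15

Monthly rate r = 27%/12 = 2.25% = 0.0225.
Each month: B ← B·(1+r) − €697.27.
Month 1: interest €197.81; balance after payment €8,291.98.
Month 2: interest €186.57; balance after payment €7,781.28.
Month 3: interest €175.08; balance after payment €7,259.09.
Month 4: interest €163.33; balance after payment €6,725.15.
Month 5: interest €151.32; balance after payment €6,179.19.
Month 6: interest €139.03; balance after payment €5,620.95.
Month 7: interest €126.47; balance after payment €5,050.15.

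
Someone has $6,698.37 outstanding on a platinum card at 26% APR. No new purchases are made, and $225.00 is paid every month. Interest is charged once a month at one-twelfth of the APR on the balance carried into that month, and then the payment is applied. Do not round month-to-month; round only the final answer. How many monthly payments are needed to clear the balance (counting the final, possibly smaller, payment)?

49 payments

Monthly rate r = 26%/12 = 2.16667% = 0.0216667.
Recurrence: B ← B·(1+r) − $225.00.
Month 1: interest $145.13; balance after payment $6,618.50.
Month 2: interest $143.40; balance after payment $6,536.90.
Closed form: n = −ln(1 − rB₀/P)/ln(1+r) = −ln(0.35497)/ln(1.02167) ≈ 48.318, so the balance reaches zero during payment 49.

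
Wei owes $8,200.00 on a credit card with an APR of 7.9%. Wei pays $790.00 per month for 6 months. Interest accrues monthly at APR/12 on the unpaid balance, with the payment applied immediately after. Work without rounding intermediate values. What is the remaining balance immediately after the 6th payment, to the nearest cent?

Monthly rate r = 7.9%/12 = 0.658333% = 0.00658333.
Each month: B ← B·(1+r) − $790.00.
Month 1: interest $53.98; balance after payment $7,463.98.
Month 2: interest $49.14; balance after payment $6,723.12.
Month 3: interest $44.26; balance after payment $5,977.38.
Month 4: interest $39.35; balance after payment $5,226.73.
Month 5: interest $34.41; balance after payment $4,471.14.
Month 6: interest $29.44; balance after payment $3,710.58.

$3,710.58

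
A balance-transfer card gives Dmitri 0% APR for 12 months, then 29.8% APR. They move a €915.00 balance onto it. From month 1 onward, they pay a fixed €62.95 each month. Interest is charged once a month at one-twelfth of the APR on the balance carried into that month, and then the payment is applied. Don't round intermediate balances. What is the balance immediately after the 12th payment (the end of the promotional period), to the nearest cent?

€159.60

Promo months 1–12 at r₀ = 0%/12 = 0; months 13+ at r₁ = 29.8%/12 = 0.0248333.
After month 12 (no interest yet): B = €915.00 − 12·€62.95 = €159.60.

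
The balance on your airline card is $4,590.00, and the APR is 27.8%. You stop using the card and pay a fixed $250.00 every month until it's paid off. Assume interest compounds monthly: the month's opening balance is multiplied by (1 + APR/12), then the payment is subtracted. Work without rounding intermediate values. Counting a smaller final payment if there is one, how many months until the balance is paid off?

25 months

Monthly rate r = 27.8%/12 = 2.31667% = 0.0231667.
Recurrence: B ← B·(1+r) − $250.00.
Month 1: interest $106.34; balance after payment $4,446.34.
Month 2: interest $103.01; balance after payment $4,299.34.
Closed form: n = −ln(1 − rB₀/P)/ln(1+r) = −ln(0.57466)/ln(1.02317) ≈ 24.189, so the balance reaches zero during payment 25.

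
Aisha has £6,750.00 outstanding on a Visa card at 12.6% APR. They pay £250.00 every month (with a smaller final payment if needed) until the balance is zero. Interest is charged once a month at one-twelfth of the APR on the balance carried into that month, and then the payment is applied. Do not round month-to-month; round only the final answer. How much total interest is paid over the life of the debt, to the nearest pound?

£1,229

Monthly rate r = 12.6%/12 = 1.05% = 0.0105.
Payoff takes n = ⌈−ln(1 − rB₀/P)/ln(1+r)⌉ = ⌈31.917⌉ = 32 payments; the last is £229.25.
Total paid = 31·£250.00 + £229.25 = £7,979.25.
Total interest = total paid − principal = £7,979.25 − £6,750.00 = £1,229.25.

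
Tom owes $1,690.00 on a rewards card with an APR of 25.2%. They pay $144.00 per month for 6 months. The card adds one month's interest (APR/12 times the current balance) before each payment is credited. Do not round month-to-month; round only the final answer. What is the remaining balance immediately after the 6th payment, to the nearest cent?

$1,003.79

Monthly rate r = 25.2%/12 = 2.1% = 0.021.
Each month: B ← B·(1+r) − $144.00.
Month 1: interest $35.49; balance after payment $1,581.49.
Month 2: interest $33.21; balance after payment $1,470.70.
Month 3: interest $30.88; balance after payment $1,357.59.
Month 4: interest $28.51; balance after payment $1,242.10.
Month 5: interest $26.08; balance after payment $1,124.18.
Month 6: interest $23.61; balance after payment $1,003.79.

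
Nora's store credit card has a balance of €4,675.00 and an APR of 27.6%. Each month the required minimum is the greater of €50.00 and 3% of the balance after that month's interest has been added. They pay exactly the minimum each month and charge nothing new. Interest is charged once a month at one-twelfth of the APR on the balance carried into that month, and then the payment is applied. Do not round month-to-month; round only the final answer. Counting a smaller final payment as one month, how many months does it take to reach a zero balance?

198 months

Monthly rate r = 27.6%/12 = 2.3% = 0.023.
While 3% of the post-interest balance exceeds €50.00, each month B ← (B·(1+r))·(1 − 0.03), i.e. B shrinks by the factor (1+r)·0.97 = 0.99231.
This holds for months 1–137. Entering month 138 the balance is €1,623.57; 3% of the post-interest balance is now below €50.00, so the flat €50.00 minimum applies from here.
From month 138 a fixed €50.00 at rate r clears €1,623.57 in 61 more payments. Total: 137 + 61 = 198 months.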